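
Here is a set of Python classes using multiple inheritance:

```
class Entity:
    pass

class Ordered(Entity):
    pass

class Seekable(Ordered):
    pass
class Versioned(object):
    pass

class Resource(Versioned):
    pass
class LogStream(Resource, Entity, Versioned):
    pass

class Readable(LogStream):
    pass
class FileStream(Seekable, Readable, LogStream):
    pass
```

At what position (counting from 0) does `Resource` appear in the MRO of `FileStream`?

L[FileStream] = FileStream + merge(L[Seekable], L[Readable], L[LogStream], [Seekable Readable LogStream])
  take Seekable:  [Seekable Ordered Entity object] + [Readable LogStream Resource Entity Versioned object] + [LogStream Resource Entity Versioned object] + [Seekable Readable LogStream]
  take Ordered:  [Ordered Entity object] + [Readable LogStream Resource Entity Versioned object] + [LogStream Resource Entity Versioned object] + [Readable LogStream]
  take Readable:  [Entity object] + [Readable LogStream Resource Entity Versioned object] + [LogStream Resource Entity Versioned object] + [Readable LogStream]
  take LogStream:  [Entity object] + [LogStream Resource Entity Versioned object] + [LogStream Resource Entity Versioned object] + [LogStream]
  take Resource:  [Entity object] + [Resource Entity Versioned object] + [Resource Entity Versioned object]
  take Entity:  [Entity object] + [Entity Versioned object] + [Entity Versioned object]
  take Versioned:  [object] + [Versioned object] + [Versioned object]
  take object:  [object] + [object] + [object]
MRO: FileStream Seekable Ordered Readable LogStream Resource Entity Versioned object
Resource sits at index 5.

5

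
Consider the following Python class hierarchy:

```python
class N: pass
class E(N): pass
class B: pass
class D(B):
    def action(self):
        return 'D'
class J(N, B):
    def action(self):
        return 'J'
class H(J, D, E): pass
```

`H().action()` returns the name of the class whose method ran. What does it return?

J

L[H] = H + merge(L[J], L[D], L[E], [J D E])
  take J:  [J N B object] + [D B object] + [E N object] + [J D E]
  take D:  [N B object] + [D B object] + [E N object] + [D E]
  take E:  [N B object] + [B object] + [E N object] + [E]
  take N:  [N B object] + [B object] + [N object]
  take B:  [B object] + [B object] + [object]
  take object:  [object] + [object] + [object]
MRO: H J D E N B object
action is defined in: D, J. First along the MRO is J.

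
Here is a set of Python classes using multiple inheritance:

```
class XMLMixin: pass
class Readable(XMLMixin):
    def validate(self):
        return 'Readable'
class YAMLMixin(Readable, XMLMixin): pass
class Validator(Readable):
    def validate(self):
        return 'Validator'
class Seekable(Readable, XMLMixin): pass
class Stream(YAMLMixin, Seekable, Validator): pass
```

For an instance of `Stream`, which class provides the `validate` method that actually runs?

L[Stream] = Stream + merge(L[YAMLMixin], L[Seekable], L[Validator], [YAMLMixin Seekable Validator])
  take YAMLMixin:  [YAMLMixin Readable XMLMixin object] + [Seekable Readable XMLMixin object] + [Validator Readable XMLMixin object] + [YAMLMixin Seekable Validator]
  take Seekable:  [Readable XMLMixin object] + [Seekable Readable XMLMixin object] + [Validator Readable XMLMixin object] + [Seekable Validator]
  take Validator:  [Readable XMLMixin object] + [Readable XMLMixin object] + [Validator Readable XMLMixin object] + [Validator]
  take Readable:  [Readable XMLMixin object] + [Readable XMLMixin object] + [Readable XMLMixin object]
  take XMLMixin:  [XMLMixin object] + [XMLMixin object] + [XMLMixin object]
  take object:  [object] + [object] + [object]
MRO: Stream YAMLMixin Seekable Validator Readable XMLMixin object
validate is defined in: Readable, Validator. First along the MRO is Validator.

Validator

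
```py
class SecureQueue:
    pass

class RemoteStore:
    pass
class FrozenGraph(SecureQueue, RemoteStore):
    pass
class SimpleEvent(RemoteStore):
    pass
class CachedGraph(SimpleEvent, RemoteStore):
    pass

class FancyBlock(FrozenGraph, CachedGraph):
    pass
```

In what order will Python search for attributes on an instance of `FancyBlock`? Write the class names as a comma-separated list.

L[FancyBlock] = FancyBlock + merge(L[FrozenGraph], L[CachedGraph], [FrozenGraph CachedGraph])
  take FrozenGraph:  [FrozenGraph SecureQueue RemoteStore object] + [CachedGraph SimpleEvent RemoteStore object] + [FrozenGraph CachedGraph]
  take SecureQueue:  [SecureQueue RemoteStore object] + [CachedGraph SimpleEvent RemoteStore object] + [CachedGraph]
  take CachedGraph:  [RemoteStore object] + [CachedGraph SimpleEvent RemoteStore object] + [CachedGraph]
  take SimpleEvent:  [RemoteStore object] + [SimpleEvent RemoteStore object]
  take RemoteStore:  [RemoteStore object] + [RemoteStore object]
  take object:  [object] + [object]

FancyBlock, FrozenGraph, SecureQueue, CachedGraph, SimpleEvent, RemoteStore, object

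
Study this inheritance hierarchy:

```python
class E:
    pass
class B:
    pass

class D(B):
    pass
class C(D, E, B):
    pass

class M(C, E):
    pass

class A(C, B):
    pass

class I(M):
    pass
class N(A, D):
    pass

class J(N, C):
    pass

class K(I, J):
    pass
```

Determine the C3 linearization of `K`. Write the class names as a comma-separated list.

L[K] = K + merge(L[I], L[J], [I J])
  take I:  [I M C D E B object] + [J N A C D E B object] + [I J]
  take M:  [M C D E B object] + [J N A C D E B object] + [J]
  take J:  [C D E B object] + [J N A C D E B object] + [J]
  take N:  [C D E B object] + [N A C D E B object]
  take A:  [C D E B object] + [A C D E B object]
  take C:  [C D E B object] + [C D E B object]
  take D:  [D E B object] + [D E B object]
  take E:  [E B object] + [E B object]
  take B:  [B object] + [B object]
  take object:  [object] + [object]

K, I, M, J, N, A, C, D, E, B, object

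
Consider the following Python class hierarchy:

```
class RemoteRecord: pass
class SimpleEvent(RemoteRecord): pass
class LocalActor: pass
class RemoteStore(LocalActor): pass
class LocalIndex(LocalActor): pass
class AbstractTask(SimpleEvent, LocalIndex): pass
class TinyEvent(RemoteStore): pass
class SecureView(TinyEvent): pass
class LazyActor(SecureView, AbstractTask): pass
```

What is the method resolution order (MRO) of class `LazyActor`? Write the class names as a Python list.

[LazyActor, SecureView, TinyEvent, RemoteStore, AbstractTask, SimpleEvent, RemoteRecord, LocalIndex, LocalActor, object]

L[LazyActor] = LazyActor + merge(L[SecureView], L[AbstractTask], [SecureView AbstractTask])
  take SecureView:  [SecureView TinyEvent RemoteStore LocalActor object] + [AbstractTask SimpleEvent RemoteRecord LocalIndex LocalActor object] + [SecureView AbstractTask]
  take TinyEvent:  [TinyEvent RemoteStore LocalActor object] + [AbstractTask SimpleEvent RemoteRecord LocalIndex LocalActor object] + [AbstractTask]
  take RemoteStore:  [RemoteStore LocalActor object] + [AbstractTask SimpleEvent RemoteRecord LocalIndex LocalActor object] + [AbstractTask]
  take AbstractTask:  [LocalActor object] + [AbstractTask SimpleEvent RemoteRecord LocalIndex LocalActor object] + [AbstractTask]
  take SimpleEvent:  [LocalActor object] + [SimpleEvent RemoteRecord LocalIndex LocalActor object]
  take RemoteRecord:  [LocalActor object] + [RemoteRecord LocalIndex LocalActor object]
  take LocalIndex:  [LocalActor object] + [LocalIndex LocalActor object]
  take LocalActor:  [LocalActor object] + [LocalActor object]
  take object:  [object] + [object]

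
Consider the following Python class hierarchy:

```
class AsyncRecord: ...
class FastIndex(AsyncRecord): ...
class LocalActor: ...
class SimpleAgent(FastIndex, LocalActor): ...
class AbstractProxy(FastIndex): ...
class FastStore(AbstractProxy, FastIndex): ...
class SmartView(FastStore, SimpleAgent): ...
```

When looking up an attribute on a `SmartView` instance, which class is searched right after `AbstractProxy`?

SimpleAgent

L[SmartView] = SmartView + merge(L[FastStore], L[SimpleAgent], [FastStore SimpleAgent])
  take FastStore:  [FastStore AbstractProxy FastIndex AsyncRecord object] + [SimpleAgent FastIndex AsyncRecord LocalActor object] + [FastStore SimpleAgent]
  take AbstractProxy:  [AbstractProxy FastIndex AsyncRecord object] + [SimpleAgent FastIndex AsyncRecord LocalActor object] + [SimpleAgent]
  take SimpleAgent:  [FastIndex AsyncRecord object] + [SimpleAgent FastIndex AsyncRecord LocalActor object] + [SimpleAgent]
  take FastIndex:  [FastIndex AsyncRecord object] + [FastIndex AsyncRecord LocalActor object]
  take AsyncRecord:  [AsyncRecord object] + [AsyncRecord LocalActor object]
  take LocalActor:  [object] + [LocalActor object]
  take object:  [object] + [object]
MRO: SmartView FastStore AbstractProxy SimpleAgent FastIndex AsyncRecord LocalActor object
AbstractProxy is at position 2; next is SimpleAgent.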